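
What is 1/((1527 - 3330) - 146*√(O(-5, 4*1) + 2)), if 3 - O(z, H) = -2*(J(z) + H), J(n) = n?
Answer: -601/1062287 + 146*√3/3186861 ≈ -0.00048641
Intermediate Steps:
O(z, H) = 3 + 2*H + 2*z (O(z, H) = 3 - (-2)*(z + H) = 3 - (-2)*(H + z) = 3 - (-2*H - 2*z) = 3 + (2*H + 2*z) = 3 + 2*H + 2*z)
1/((1527 - 3330) - 146*√(O(-5, 4*1) + 2)) = 1/((1527 - 3330) - 146*√((3 + 2*(4*1) + 2*(-5)) + 2)) = 1/(-1803 - 146*√((3 + 2*4 - 10) + 2)) = 1/(-1803 - 146*√((3 + 8 - 10) + 2)) = 1/(-1803 - 146*√(1 + 2)) = 1/(-1803 - 146*√3)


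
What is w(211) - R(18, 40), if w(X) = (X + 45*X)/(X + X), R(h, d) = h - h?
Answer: 23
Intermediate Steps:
R(h, d) = 0
w(X) = 23 (w(X) = (46*X)/((2*X)) = (46*X)*(1/(2*X)) = 23)
w(211) - R(18, 40) = 23 - 1*0 = 23 + 0 = 23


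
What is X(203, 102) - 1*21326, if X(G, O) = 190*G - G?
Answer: 17041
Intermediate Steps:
X(G, O) = 189*G
X(203, 102) - 1*21326 = 189*203 - 1*21326 = 38367 - 21326 = 17041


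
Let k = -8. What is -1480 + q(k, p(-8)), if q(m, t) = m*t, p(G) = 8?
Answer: -1544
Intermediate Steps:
-1480 + q(k, p(-8)) = -1480 - 8*8 = -1480 - 64 = -1544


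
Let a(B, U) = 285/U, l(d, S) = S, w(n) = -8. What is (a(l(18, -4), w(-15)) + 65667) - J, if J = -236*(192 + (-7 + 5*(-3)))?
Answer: 846011/8 ≈ 1.0575e+5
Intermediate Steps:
J = -40120 (J = -236*(192 + (-7 - 15)) = -236*(192 - 22) = -236*170 = -40120)
(a(l(18, -4), w(-15)) + 65667) - J = (285/(-8) + 65667) - 1*(-40120) = (285*(-⅛) + 65667) + 40120 = (-285/8 + 65667) + 40120 = 525051/8 + 40120 = 846011/8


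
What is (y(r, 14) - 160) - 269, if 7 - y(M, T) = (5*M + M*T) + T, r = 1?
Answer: -455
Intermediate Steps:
y(M, T) = 7 - T - 5*M - M*T (y(M, T) = 7 - ((5*M + M*T) + T) = 7 - (T + 5*M + M*T) = 7 + (-T - 5*M - M*T) = 7 - T - 5*M - M*T)
(y(r, 14) - 160) - 269 = ((7 - 1*14 - 5*1 - 1*1*14) - 160) - 269 = ((7 - 14 - 5 - 14) - 160) - 269 = (-26 - 160) - 269 = -186 - 269 = -455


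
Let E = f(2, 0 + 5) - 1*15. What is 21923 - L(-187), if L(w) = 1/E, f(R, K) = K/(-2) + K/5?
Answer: 723461/33 ≈ 21923.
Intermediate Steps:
f(R, K) = -3*K/10 (f(R, K) = K*(-½) + K*(⅕) = -K/2 + K/5 = -3*K/10)
E = -33/2 (E = -3*(0 + 5)/10 - 1*15 = -3/10*5 - 15 = -3/2 - 15 = -33/2 ≈ -16.500)
L(w) = -2/33 (L(w) = 1/(-33/2) = -2/33)
21923 - L(-187) = 21923 - 1*(-2/33) = 21923 + 2/33 = 723461/33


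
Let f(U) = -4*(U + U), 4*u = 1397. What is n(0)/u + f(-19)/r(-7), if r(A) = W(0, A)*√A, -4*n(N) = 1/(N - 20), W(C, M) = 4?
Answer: 1/27940 - 38*I*√7/7 ≈ 3.5791e-5 - 14.363*I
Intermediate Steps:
u = 1397/4 (u = (¼)*1397 = 1397/4 ≈ 349.25)
n(N) = -1/(4*(-20 + N)) (n(N) = -1/(4*(N - 20)) = -1/(4*(-20 + N)))
f(U) = -8*U
r(A) = 4*√A
n(0)/u + f(-19)/r(-7) = (-1/(-80 + 4*0))/(1397/4) + (-8*(-19))/((4*√(-7))) = -1/(-80 + 0)*(4/1397) + 152/((4*(I*√7))) = -1/(-80)*(4/1397) + 152/((4*I*√7)) = -1*(-1/80)*(4/1397) + 152*(-I*√7/28) = (1/80)*(4/1397) - 38*I*√7/7 = 1/27940 - 38*I*√7/7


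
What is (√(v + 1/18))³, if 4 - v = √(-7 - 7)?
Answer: √2*(73 - 18*I*√14)^(3/2)/108 ≈ 5.6735 - 11.654*I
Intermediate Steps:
v = 4 - I*√14 (v = 4 - √(-7 - 7) = 4 - √(-14) = 4 - I*√14 ≈ 4.0 - 3.7417*I)
(√(v + 1/18))³ = (√((4 - I*√14) + 1/18))³ = (√(73/18 - I*√14))³ = (73/18 - I*√14)^(3/2)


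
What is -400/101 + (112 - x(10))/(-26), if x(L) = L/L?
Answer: -21611/2626 ≈ -8.2296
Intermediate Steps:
x(L) = 1
-400/101 + (112 - x(10))/(-26) = -400/101 + (112 - 1*1)/(-26) = -400*1/101 + (112 - 1)*(-1/26) = -400/101 + 111*(-1/26) = -400/101 - 111/26 = -21611/2626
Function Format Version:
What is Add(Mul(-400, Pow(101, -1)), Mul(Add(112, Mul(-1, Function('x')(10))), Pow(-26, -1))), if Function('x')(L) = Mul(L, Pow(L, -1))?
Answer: Rational(-21611, 2626) ≈ -8.2296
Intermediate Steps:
Function('x')(L) = 1
Add(Mul(-400, Pow(101, -1)), Mul(Add(112, Mul(-1, Function('x')(10))), Pow(-26, -1))) = Add(Mul(-400, Pow(101, -1)), Mul(Add(112, Mul(-1, 1)), Pow(-26, -1))) = Add(Mul(-400, Rational(1, 101)), Mul(Add(112, -1), Rational(-1, 26))) = Add(Rational(-400, 101), Mul(111, Rational(-1, 26))) = Add(Rational(-400, 101), Rational(-111, 26)) = Rational(-21611, 2626)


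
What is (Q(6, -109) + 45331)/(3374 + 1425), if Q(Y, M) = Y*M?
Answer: 44677/4799 ≈ 9.3096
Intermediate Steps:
Q(Y, M) = M*Y
(Q(6, -109) + 45331)/(3374 + 1425) = (-109*6 + 45331)/(3374 + 1425) = (-654 + 45331)/4799 = 44677*(1/4799) = 44677/4799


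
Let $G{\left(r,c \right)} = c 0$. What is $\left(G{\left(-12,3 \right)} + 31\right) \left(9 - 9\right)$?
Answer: $0$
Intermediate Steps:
$G{\left(r,c \right)} = 0$
$\left(G{\left(-12,3 \right)} + 31\right) \left(9 - 9\right) = \left(0 + 31\right) \left(9 - 9\right) = 31 \left(9 - 9\right) = 31 \cdot 0 = 0$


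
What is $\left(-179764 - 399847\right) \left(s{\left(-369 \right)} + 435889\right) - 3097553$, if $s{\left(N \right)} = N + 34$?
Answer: $-252454987047$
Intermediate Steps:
$s{\left(N \right)} = 34 + N$
$\left(-179764 - 399847\right) \left(s{\left(-369 \right)} + 435889\right) - 3097553 = \left(-179764 - 399847\right) \left(\left(34 - 369\right) + 435889\right) - 3097553 = - 579611 \left(-335 + 435889\right) - 3097553 = \left(-579611\right) 435554 - 3097553 = -252451889494 - 3097553 = -252454987047$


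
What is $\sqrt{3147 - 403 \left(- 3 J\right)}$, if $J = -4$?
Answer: $i \sqrt{1689} \approx 41.097 i$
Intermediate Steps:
$\sqrt{3147 - 403 \left(- 3 J\right)} = \sqrt{3147 - 403 \left(\left(-3\right) \left(-4\right)\right)} = \sqrt{3147 - 4836} = \sqrt{-1689} = i \sqrt{1689}$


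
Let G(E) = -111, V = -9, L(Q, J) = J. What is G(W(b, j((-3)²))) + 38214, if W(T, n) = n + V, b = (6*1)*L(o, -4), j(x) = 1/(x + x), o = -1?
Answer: 38103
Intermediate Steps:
j(x) = 1/(2*x)
b = -24 (b = (6*1)*(-4) = 6*(-4) = -24)
W(T, n) = -9 + n (W(T, n) = n - 9 = -9 + n)
G(W(b, j((-3)²))) + 38214 = -111 + 38214 = 38103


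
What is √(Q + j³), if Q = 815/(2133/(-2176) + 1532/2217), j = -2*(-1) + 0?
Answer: 2*I*√1367517885243598/1395229 ≈ 53.009*I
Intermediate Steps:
j = 2 (j = 2 + 0 = 2)
Q = -3931716480/1395229 (Q = 815/(2133*(-1/2176) + 1532*(1/2217)) = 815/(-2133/2176 + 1532/2217) = 815/(-1395229/4824192) = 815*(-4824192/1395229) = -3931716480/1395229 ≈ -2818.0)
√(Q + j³) = √(-3931716480/1395229 + 2³) = √(-3931716480/1395229 + 8) = √(-3920554648/1395229) = 2*I*√1367517885243598/1395229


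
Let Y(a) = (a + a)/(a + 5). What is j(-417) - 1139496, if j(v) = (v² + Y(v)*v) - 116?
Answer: -199112827/206 ≈ -9.6657e+5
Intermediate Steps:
Y(a) = 2*a/(5 + a) (Y(a) = (2*a)/(5 + a) = 2*a/(5 + a))
j(v) = -116 + v² + 2*v²/(5 + v) (j(v) = (v² + (2*v/(5 + v))*v) - 116 = (v² + 2*v²/(5 + v)) - 116 = -116 + v² + 2*v²/(5 + v))
j(-417) - 1139496 = (2*(-417)² + (-116 + (-417)²)*(5 - 417))/(5 - 417) - 1139496 = (2*173889 + (-116 + 173889)*(-412))/(-412) - 1139496 = -(347778 + 173773*(-412))/412 - 1139496 = -(347778 - 71594476)/412 - 1139496 = -1/412*(-71246698) - 1139496 = 35623349/206 - 1139496 = -199112827/206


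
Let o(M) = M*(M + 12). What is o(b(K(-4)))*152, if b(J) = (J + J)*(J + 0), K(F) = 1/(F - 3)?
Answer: 179360/2401 ≈ 74.702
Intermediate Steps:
K(F) = 1/(-3 + F)
b(J) = 2*J² (b(J) = (2*J)*J = 2*J²)
o(M) = M*(12 + M)
o(b(K(-4)))*152 = ((2*(1/(-3 - 4))²)*(12 + 2*(1/(-3 - 4))²))*152 = ((2*(1/(-7))²)*(12 + 2*(1/(-7))²))*152 = ((2*(-⅐)²)*(12 + 2*(-⅐)²))*152 = ((2*(1/49))*(12 + 2*(1/49)))*152 = (2*(12 + 2/49)/49)*152 = ((2/49)*(590/49))*152 = (1180/2401)*152 = 179360/2401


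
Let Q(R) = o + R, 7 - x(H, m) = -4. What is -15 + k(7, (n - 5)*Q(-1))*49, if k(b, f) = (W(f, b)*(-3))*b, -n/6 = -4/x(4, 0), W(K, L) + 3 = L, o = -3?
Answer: -4131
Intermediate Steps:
W(K, L) = -3 + L
x(H, m) = 11 (x(H, m) = 7 - 1*(-4) = 7 + 4 = 11)
n = 24/11 (n = -(-24)/11 = -6*(-4/11) = 24/11 ≈ 2.1818)
Q(R) = -3 + R
k(b, f) = b*(9 - 3*b) (k(b, f) = ((-3 + b)*(-3))*b = (9 - 3*b)*b = b*(9 - 3*b))
-15 + k(7, (n - 5)*Q(-1))*49 = -15 + (3*7*(3 - 1*7))*49 = -15 + (3*7*(3 - 7))*49 = -15 + (3*7*(-4))*49 = -15 - 84*49 = -15 - 4116 = -4131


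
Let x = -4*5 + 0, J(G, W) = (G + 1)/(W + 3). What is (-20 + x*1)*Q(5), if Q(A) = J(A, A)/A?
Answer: -6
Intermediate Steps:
J(G, W) = (1 + G)/(3 + W)
x = -20 (x = -20 + 0 = -20)
Q(A) = (1 + A)/(A*(3 + A)) (Q(A) = ((1 + A)/(3 + A))/A = (1 + A)/(A*(3 + A)))
(-20 + x*1)*Q(5) = (-20 - 20*1)*((1 + 5)/(5*(3 + 5))) = (-20 - 20)*((⅕)*6/8) = -8*6/8 = -40*3/20 = -6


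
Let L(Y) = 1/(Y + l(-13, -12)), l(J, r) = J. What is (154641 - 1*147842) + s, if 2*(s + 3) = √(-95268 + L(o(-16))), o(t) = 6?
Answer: 6796 + I*√4668139/14 ≈ 6796.0 + 154.33*I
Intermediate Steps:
L(Y) = 1/(-13 + Y) (L(Y) = 1/(Y - 13) = 1/(-13 + Y))
s = -3 + I*√4668139/14 (s = -3 + √(-95268 + 1/(-13 + 6))/2 = -3 + √(-95268 + 1/(-7))/2 = -3 + √(-95268 - ⅐)/2 = -3 + √(-666877/7)/2 = -3 + (I*√4668139/7)/2 = -3 + I*√4668139/14 ≈ -3.0 + 154.33*I)
(154641 - 1*147842) + s = (154641 - 1*147842) + (-3 + I*√4668139/14) = (154641 - 147842) + (-3 + I*√4668139/14) = 6799 + (-3 + I*√4668139/14) = 6796 + I*√4668139/14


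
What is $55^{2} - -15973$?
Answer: $18998$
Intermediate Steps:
$55^{2} - -15973 = 3025 + 15973 = 18998$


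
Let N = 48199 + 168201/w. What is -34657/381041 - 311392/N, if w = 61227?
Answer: -409280885351059/62474812870963 ≈ -6.5511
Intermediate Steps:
N = 327916486/6803 (N = 48199 + 168201/61227 = 48199 + 168201*(1/61227) = 48199 + 18689/6803 = 327916486/6803 ≈ 48202.)
-34657/381041 - 311392/N = -34657/381041 - 311392/327916486/6803 = -34657*1/381041 - 311392*6803/327916486 = -34657/381041 - 1059199888/163958243 = -409280885351059/62474812870963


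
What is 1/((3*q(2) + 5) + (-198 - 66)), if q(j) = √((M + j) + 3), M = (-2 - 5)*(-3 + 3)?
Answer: -259/67036 - 3*√5/67036 ≈ -0.0039637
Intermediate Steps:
M = 0 (M = -7*0 = 0)
q(j) = √(3 + j) (q(j) = √((0 + j) + 3) = √(j + 3) = √(3 + j))
1/((3*q(2) + 5) + (-198 - 66)) = 1/((3*√(3 + 2) + 5) + (-198 - 66)) = 1/((3*√5 + 5) - 264) = 1/((5 + 3*√5) - 264) = 1/(-259 + 3*√5)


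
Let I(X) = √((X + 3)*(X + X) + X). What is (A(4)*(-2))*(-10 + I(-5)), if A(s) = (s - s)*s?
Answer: 0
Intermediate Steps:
I(X) = √(X + 2*X*(3 + X)) (I(X) = √((3 + X)*(2*X) + X) = √(2*X*(3 + X) + X) = √(X + 2*X*(3 + X)))
A(s) = 0 (A(s) = 0*s = 0)
(A(4)*(-2))*(-10 + I(-5)) = (0*(-2))*(-10 + √(-5*(7 + 2*(-5)))) = 0*(-10 + √(-5*(7 - 10))) = 0*(-10 + √(-5*(-3))) = 0*(-10 + √15) = 0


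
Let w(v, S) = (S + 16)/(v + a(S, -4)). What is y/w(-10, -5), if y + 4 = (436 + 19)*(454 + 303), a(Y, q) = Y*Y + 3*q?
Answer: 1033293/11 ≈ 93936.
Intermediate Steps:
a(Y, q) = Y² + 3*q
w(v, S) = (16 + S)/(-12 + v + S²) (w(v, S) = (S + 16)/(v + (S² + 3*(-4))) = (16 + S)/(v + (S² - 12)) = (16 + S)/(v + (-12 + S²)) = (16 + S)/(-12 + v + S²))
y = 344431 (y = -4 + (436 + 19)*(454 + 303) = -4 + 455*757 = -4 + 344435 = 344431)
y/w(-10, -5) = 344431/(((16 - 5)/(-12 - 10 + (-5)²))) = 344431/((11/(-12 - 10 + 25))) = 344431/((11/3)) = 344431/(((⅓)*11)) = 344431/(11/3) = 344431*(3/11) = 1033293/11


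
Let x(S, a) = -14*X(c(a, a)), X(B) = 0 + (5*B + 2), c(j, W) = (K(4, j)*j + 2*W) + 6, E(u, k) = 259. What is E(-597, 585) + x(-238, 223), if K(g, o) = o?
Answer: -3512439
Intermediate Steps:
c(j, W) = 6 + j**2 + 2*W (c(j, W) = (j*j + 2*W) + 6 = (j**2 + 2*W) + 6 = 6 + j**2 + 2*W)
X(B) = 2 + 5*B (X(B) = 0 + (2 + 5*B) = 2 + 5*B)
x(S, a) = -448 - 140*a - 70*a**2 (x(S, a) = -14*(2 + 5*(6 + a**2 + 2*a)) = -14*(2 + (30 + 5*a**2 + 10*a)) = -14*(32 + 5*a**2 + 10*a) = -448 - 140*a - 70*a**2)
E(-597, 585) + x(-238, 223) = 259 + (-448 - 140*223 - 70*223**2) = 259 + (-448 - 31220 - 70*49729) = 259 + (-448 - 31220 - 3481030) = 259 - 3512698 = -3512439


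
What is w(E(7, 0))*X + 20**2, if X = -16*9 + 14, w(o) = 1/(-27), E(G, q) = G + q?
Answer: 10930/27 ≈ 404.81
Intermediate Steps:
w(o) = -1/27
X = -130 (X = -144 + 14 = -130)
w(E(7, 0))*X + 20**2 = -1/27*(-130) + 20**2 = 130/27 + 400 = 10930/27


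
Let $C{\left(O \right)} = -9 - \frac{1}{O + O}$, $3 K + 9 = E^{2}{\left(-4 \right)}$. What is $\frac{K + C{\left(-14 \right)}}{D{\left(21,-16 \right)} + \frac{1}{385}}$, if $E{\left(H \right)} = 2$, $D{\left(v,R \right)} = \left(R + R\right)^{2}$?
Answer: $- \frac{49115}{4730892} \approx -0.010382$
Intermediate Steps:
$D{\left(v,R \right)} = 4 R^{2}$ ($D{\left(v,R \right)} = \left(2 R\right)^{2} = 4 R^{2}$)
$K = - \frac{5}{3}$ ($K = -3 + \frac{2^{2}}{3} = -3 + \frac{1}{3} \cdot 4 = -3 + \frac{4}{3} = - \frac{5}{3} \approx -1.6667$)
$C{\left(O \right)} = -9 - \frac{1}{2 O}$
$\frac{K + C{\left(-14 \right)}}{D{\left(21,-16 \right)} + \frac{1}{385}} = \frac{- \frac{5}{3} - \left(9 + \frac{1}{2 \left(-14\right)}\right)}{4 \left(-16\right)^{2} + \frac{1}{385}} = \frac{- \frac{5}{3} - \frac{251}{28}}{4 \cdot 256 + \frac{1}{385}} = \frac{- \frac{5}{3} + \left(-9 + \frac{1}{28}\right)}{1024 + \frac{1}{385}} = \frac{- \frac{5}{3} - \frac{251}{28}}{\frac{394241}{385}} = \left(- \frac{893}{84}\right) \frac{385}{394241} = - \frac{49115}{4730892}$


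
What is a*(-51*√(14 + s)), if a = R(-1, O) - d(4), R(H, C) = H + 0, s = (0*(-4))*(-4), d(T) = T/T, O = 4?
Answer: 102*√14 ≈ 381.65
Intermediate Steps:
d(T) = 1
s = 0 (s = 0*(-4) = 0)
R(H, C) = H
a = -2 (a = -1 - 1*1 = -1 - 1 = -2)
a*(-51*√(14 + s)) = -(-102)*√(14 + 0) = -(-102)*√14 = 102*√14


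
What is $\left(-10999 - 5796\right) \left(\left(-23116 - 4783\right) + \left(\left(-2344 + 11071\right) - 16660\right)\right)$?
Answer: $601798440$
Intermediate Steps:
$\left(-10999 - 5796\right) \left(\left(-23116 - 4783\right) + \left(\left(-2344 + 11071\right) - 16660\right)\right) = - 16795 \left(\left(-23116 - 4783\right) + \left(8727 - 16660\right)\right) = - 16795 \left(-27899 - 7933\right) = \left(-16795\right) \left(-35832\right) = 601798440$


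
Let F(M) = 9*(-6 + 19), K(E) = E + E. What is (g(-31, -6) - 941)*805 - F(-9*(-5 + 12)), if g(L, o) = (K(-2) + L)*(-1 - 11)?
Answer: -419522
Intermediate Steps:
K(E) = 2*E
g(L, o) = 48 - 12*L (g(L, o) = (2*(-2) + L)*(-1 - 11) = (-4 + L)*(-12) = 48 - 12*L)
F(M) = 117 (F(M) = 9*13 = 117)
(g(-31, -6) - 941)*805 - F(-9*(-5 + 12)) = ((48 - 12*(-31)) - 941)*805 - 1*117 = ((48 + 372) - 941)*805 - 117 = (420 - 941)*805 - 117 = -521*805 - 117 = -419405 - 117 = -419522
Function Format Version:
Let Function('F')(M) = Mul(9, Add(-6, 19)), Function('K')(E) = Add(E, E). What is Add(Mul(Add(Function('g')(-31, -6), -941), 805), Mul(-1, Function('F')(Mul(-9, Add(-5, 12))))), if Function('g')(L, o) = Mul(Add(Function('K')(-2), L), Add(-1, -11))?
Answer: -419522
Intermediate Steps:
Function('K')(E) = Mul(2, E)
Function('g')(L, o) = Add(48, Mul(-12, L)) (Function('g')(L, o) = Mul(Add(Mul(2, -2), L), Add(-1, -11)) = Mul(Add(-4, L), -12) = Add(48, Mul(-12, L)))
Function('F')(M) = 117 (Function('F')(M) = Mul(9, 13) = 117)
Add(Mul(Add(Function('g')(-31, -6), -941), 805), Mul(-1, Function('F')(Mul(-9, Add(-5, 12))))) = Add(Mul(Add(Add(48, Mul(-12, -31)), -941), 805), Mul(-1, 117)) = Add(Mul(Add(Add(48, 372), -941), 805), -117) = Add(Mul(Add(420, -941), 805), -117) = Add(Mul(-521, 805), -117) = Add(-419405, -117) = -419522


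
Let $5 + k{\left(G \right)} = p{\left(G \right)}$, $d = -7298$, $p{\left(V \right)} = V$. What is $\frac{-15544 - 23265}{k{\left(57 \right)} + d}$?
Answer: $\frac{38809}{7246} \approx 5.3559$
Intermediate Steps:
$k{\left(G \right)} = -5 + G$
$\frac{-15544 - 23265}{k{\left(57 \right)} + d} = \frac{-15544 - 23265}{\left(-5 + 57\right) - 7298} = - \frac{38809}{52 - 7298} = - \frac{38809}{-7246} = \left(-38809\right) \left(- \frac{1}{7246}\right) = \frac{38809}{7246}$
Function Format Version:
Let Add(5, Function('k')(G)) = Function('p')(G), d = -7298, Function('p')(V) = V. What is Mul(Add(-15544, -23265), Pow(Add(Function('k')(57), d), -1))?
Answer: Rational(38809, 7246) ≈ 5.3559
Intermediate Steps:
Function('k')(G) = Add(-5, G)
Mul(Add(-15544, -23265), Pow(Add(Function('k')(57), d), -1)) = Mul(Add(-15544, -23265), Pow(Add(Add(-5, 57), -7298), -1)) = Mul(-38809, Pow(Add(52, -7298), -1)) = Mul(-38809, Pow(-7246, -1)) = Mul(-38809, Rational(-1, 7246)) = Rational(38809, 7246)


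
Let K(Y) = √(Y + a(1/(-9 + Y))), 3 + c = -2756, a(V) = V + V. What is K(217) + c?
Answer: -2759 + √586794/52 ≈ -2744.3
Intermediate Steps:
a(V) = 2*V
c = -2759 (c = -3 - 2756 = -2759)
K(Y) = √(Y + 2/(-9 + Y))
K(217) + c = √((2 + 217*(-9 + 217))/(-9 + 217)) - 2759 = √((2 + 217*208)/208) - 2759 = √((2 + 45136)/208) - 2759 = √((1/208)*45138) - 2759 = √(22569/104) - 2759 = √586794/52 - 2759 = -2759 + √586794/52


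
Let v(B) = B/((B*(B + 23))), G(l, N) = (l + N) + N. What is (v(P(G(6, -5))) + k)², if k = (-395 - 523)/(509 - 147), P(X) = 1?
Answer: 117397225/18870336 ≈ 6.2213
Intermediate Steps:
G(l, N) = l + 2*N (G(l, N) = (N + l) + N = l + 2*N)
k = -459/181 (k = -918/362 = -918*1/362 = -459/181 ≈ -2.5359)
v(B) = 1/(23 + B) (v(B) = B/((B*(23 + B))) = B*(1/(B*(23 + B))) = 1/(23 + B))
(v(P(G(6, -5))) + k)² = (1/(23 + 1) - 459/181)² = (1/24 - 459/181)² = (-10835/4344)² = 117397225/18870336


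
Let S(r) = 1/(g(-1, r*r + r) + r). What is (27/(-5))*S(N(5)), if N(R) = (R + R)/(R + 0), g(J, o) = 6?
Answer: -27/40 ≈ -0.67500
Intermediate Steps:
N(R) = 2 (N(R) = (2*R)/R = 2)
S(r) = 1/(6 + r)
(27/(-5))*S(N(5)) = (27/(-5))/(6 + 2) = (27*(-⅕))/8 = -27/5*⅛ = -27/40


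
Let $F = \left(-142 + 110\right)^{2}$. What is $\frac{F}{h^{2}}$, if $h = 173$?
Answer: $\frac{1024}{29929} \approx 0.034214$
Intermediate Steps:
$F = 1024$ ($F = \left(-32\right)^{2} = 1024$)
$\frac{F}{h^{2}} = \frac{1024}{173^{2}} = \frac{1024}{29929}$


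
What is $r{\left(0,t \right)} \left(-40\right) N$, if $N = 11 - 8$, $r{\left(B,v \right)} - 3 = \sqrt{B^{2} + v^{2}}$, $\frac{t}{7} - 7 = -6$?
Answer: $-1200$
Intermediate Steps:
$t = 7$ ($t = 49 + 7 \left(-6\right) = 49 - 42 = 7$)
$r{\left(B,v \right)} = 3 + \sqrt{B^{2} + v^{2}}$
$N = 3$ ($N = 11 - 8 = 3$)
$r{\left(0,t \right)} \left(-40\right) N = \left(3 + \sqrt{0^{2} + 7^{2}}\right) \left(-40\right) 3 = \left(3 + \sqrt{0 + 49}\right) \left(-40\right) 3 = \left(3 + \sqrt{49}\right) \left(-40\right) 3 = \left(3 + 7\right) \left(-40\right) 3 = 10 \left(-40\right) 3 = \left(-400\right) 3 = -1200$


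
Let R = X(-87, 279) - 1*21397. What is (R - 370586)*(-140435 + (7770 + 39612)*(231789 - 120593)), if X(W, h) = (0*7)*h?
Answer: -2065181421980571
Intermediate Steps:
X(W, h) = 0 (X(W, h) = 0*h = 0)
R = -21397 (R = 0 - 1*21397 = 0 - 21397 = -21397)
(R - 370586)*(-140435 + (7770 + 39612)*(231789 - 120593)) = (-21397 - 370586)*(-140435 + (7770 + 39612)*(231789 - 120593)) = -391983*(-140435 + 47382*111196) = -391983*(-140435 + 5268688872) = -391983*5268548437 = -2065181421980571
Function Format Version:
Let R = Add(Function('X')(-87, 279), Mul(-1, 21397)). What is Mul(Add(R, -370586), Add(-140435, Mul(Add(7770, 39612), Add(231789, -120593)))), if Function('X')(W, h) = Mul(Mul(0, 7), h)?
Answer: -2065181421980571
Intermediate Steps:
Function('X')(W, h) = 0 (Function('X')(W, h) = Mul(0, h) = 0)
R = -21397 (R = Add(0, Mul(-1, 21397)) = Add(0, -21397) = -21397)
Mul(Add(R, -370586), Add(-140435, Mul(Add(7770, 39612), Add(231789, -120593)))) = Mul(Add(-21397, -370586), Add(-140435, Mul(Add(7770, 39612), Add(231789, -120593)))) = Mul(-391983, Add(-140435, Mul(47382, 111196))) = Mul(-391983, Add(-140435, 5268688872)) = Mul(-391983, 5268548437) = -2065181421980571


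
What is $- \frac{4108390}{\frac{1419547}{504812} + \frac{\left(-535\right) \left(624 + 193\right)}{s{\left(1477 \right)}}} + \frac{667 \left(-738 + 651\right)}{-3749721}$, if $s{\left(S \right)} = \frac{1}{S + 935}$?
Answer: $\frac{12886795662526303379}{665212668157689747631} \approx 0.019372$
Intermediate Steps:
$s{\left(S \right)} = \frac{1}{935 + S}$
$- \frac{4108390}{\frac{1419547}{504812} + \frac{\left(-535\right) \left(624 + 193\right)}{s{\left(1477 \right)}}} + \frac{667 \left(-738 + 651\right)}{-3749721} = - \frac{4108390}{\frac{1419547}{504812} + \frac{\left(-535\right) \left(624 + 193\right)}{\frac{1}{935 + 1477}}} + \frac{667 \left(-738 + 651\right)}{-3749721} = - \frac{4108390}{1419547 \cdot \frac{1}{504812} + \frac{\left(-535\right) 817}{\frac{1}{2412}}} + 667 \left(-87\right) \left(- \frac{1}{3749721}\right) = - \frac{4108390}{\frac{1419547}{504812} - 437095 \frac{1}{\frac{1}{2412}}} - - \frac{19343}{1249907} = - \frac{4108390}{\frac{1419547}{504812} - 1054273140} + \frac{19343}{1249907} = - \frac{4108390}{- \frac{532209730930133}{504812}} + \frac{19343}{1249907} = \left(-4108390\right) \left(- \frac{504812}{532209730930133}\right) + \frac{19343}{1249907} = \frac{2073964572680}{532209730930133} + \frac{19343}{1249907} = \frac{12886795662526303379}{665212668157689747631}$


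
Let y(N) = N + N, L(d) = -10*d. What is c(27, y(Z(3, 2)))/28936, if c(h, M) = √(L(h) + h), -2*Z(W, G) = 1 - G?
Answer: 9*I*√3/28936 ≈ 0.00053872*I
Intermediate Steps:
Z(W, G) = -½ + G/2 (Z(W, G) = -(1 - G)/2 = -½ + G/2)
y(N) = 2*N
c(h, M) = 3*√(-h) (c(h, M) = √(-10*h + h) = √(-9*h) = 3*√(-h))
c(27, y(Z(3, 2)))/28936 = (3*√(-1*27))/28936 = (3*√(-27))*(1/28936) = (3*(3*I*√3))*(1/28936) = (9*I*√3)*(1/28936) = 9*I*√3/28936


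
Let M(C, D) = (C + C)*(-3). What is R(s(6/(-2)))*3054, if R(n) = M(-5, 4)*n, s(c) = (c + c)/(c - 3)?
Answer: 91620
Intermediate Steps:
M(C, D) = -6*C (M(C, D) = (2*C)*(-3) = -6*C)
s(c) = 2*c/(-3 + c) (s(c) = (2*c)/(-3 + c) = 2*c/(-3 + c))
R(n) = 30*n (R(n) = (-6*(-5))*n = 30*n)
R(s(6/(-2)))*3054 = (30*(2*(6/(-2))/(-3 + 6/(-2))))*3054 = (30*(2*(6*(-1/2))/(-3 + 6*(-1/2))))*3054 = (30*(2*(-3)/(-3 - 3)))*3054 = (30*(2*(-3)/(-6)))*3054 = (30*(2*(-3)*(-1/6)))*3054 = (30*1)*3054 = 30*3054 = 91620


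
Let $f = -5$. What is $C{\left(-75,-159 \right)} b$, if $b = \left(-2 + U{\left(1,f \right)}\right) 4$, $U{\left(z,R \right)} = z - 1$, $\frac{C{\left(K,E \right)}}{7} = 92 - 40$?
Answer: $-2912$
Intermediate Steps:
$C{\left(K,E \right)} = 364$ ($C{\left(K,E \right)} = 7 \left(92 - 40\right) = 7 \cdot 52 = 364$)
$U{\left(z,R \right)} = -1 + z$ ($U{\left(z,R \right)} = z - 1 = -1 + z$)
$b = -8$ ($b = \left(-2 + \left(-1 + 1\right)\right) 4 = \left(-2 + 0\right) 4 = \left(-2\right) 4 = -8$)
$C{\left(-75,-159 \right)} b = 364 \left(-8\right) = -2912$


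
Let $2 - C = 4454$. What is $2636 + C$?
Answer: $-1816$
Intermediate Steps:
$C = -4452$ ($C = 2 - 4454 = -4452$)
$2636 + C = 2636 - 4452 = -1816$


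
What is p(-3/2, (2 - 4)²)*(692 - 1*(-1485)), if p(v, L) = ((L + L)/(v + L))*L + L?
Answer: 182868/5 ≈ 36574.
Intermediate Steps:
p(v, L) = L + 2*L²/(L + v) (p(v, L) = ((2*L)/(L + v))*L + L = (2*L/(L + v))*L + L = 2*L²/(L + v) + L = L + 2*L²/(L + v))
p(-3/2, (2 - 4)²)*(692 - 1*(-1485)) = ((2 - 4)²*(-3/2 + 3*(2 - 4)²)/((2 - 4)² - 3/2))*(692 - 1*(-1485)) = ((-2)²*(-3*½ + 3*(-2)²)/((-2)² - 3*½))*(692 + 1485) = (4*(-3/2 + 3*4)/(4 - 3/2))*2177 = (4*(-3/2 + 12)/(5/2))*2177 = (4*(⅖)*(21/2))*2177 = (84/5)*2177 = 182868/5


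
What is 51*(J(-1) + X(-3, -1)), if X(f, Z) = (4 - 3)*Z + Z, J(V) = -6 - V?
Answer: -357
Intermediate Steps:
X(f, Z) = 2*Z (X(f, Z) = 1*Z + Z = Z + Z = 2*Z)
51*(J(-1) + X(-3, -1)) = 51*((-6 - 1*(-1)) + 2*(-1)) = 51*((-6 + 1) - 2) = 51*(-5 - 2) = 51*(-7) = -357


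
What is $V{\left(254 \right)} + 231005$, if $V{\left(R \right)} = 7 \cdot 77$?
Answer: $231544$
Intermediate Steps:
$V{\left(R \right)} = 539$
$V{\left(254 \right)} + 231005 = 539 + 231005 = 231544$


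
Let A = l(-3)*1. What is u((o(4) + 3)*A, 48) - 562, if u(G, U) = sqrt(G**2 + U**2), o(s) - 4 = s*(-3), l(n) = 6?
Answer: -562 + 6*sqrt(89) ≈ -505.40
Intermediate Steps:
A = 6 (A = 6*1 = 6)
o(s) = 4 - 3*s (o(s) = 4 + s*(-3) = 4 - 3*s)
u((o(4) + 3)*A, 48) - 562 = sqrt((((4 - 3*4) + 3)*6)**2 + 48**2) - 562 = sqrt((((4 - 12) + 3)*6)**2 + 2304) - 562 = sqrt(((-8 + 3)*6)**2 + 2304) - 562 = sqrt((-5*6)**2 + 2304) - 562 = sqrt((-30)**2 + 2304) - 562 = sqrt(900 + 2304) - 562 = sqrt(3204) - 562 = 6*sqrt(89) - 562 = -562 + 6*sqrt(89)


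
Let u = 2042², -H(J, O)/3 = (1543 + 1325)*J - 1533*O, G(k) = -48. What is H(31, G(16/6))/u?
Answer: -121869/1042441 ≈ -0.11691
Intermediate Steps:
H(J, O) = -8604*J + 4599*O (H(J, O) = -3*((1543 + 1325)*J - 1533*O) = -3*(2868*J - 1533*O) = -3*(-1533*O + 2868*J) = -8604*J + 4599*O)
u = 4169764
H(31, G(16/6))/u = (-8604*31 + 4599*(-48))/4169764 = (-266724 - 220752)*(1/4169764) = -487476*1/4169764 = -121869/1042441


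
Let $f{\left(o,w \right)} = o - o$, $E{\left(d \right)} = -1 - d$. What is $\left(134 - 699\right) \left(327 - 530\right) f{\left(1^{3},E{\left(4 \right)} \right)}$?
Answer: $0$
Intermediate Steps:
$f{\left(o,w \right)} = 0$
$\left(134 - 699\right) \left(327 - 530\right) f{\left(1^{3},E{\left(4 \right)} \right)} = \left(134 - 699\right) \left(327 - 530\right) 0 = \left(-565\right) \left(-203\right) 0 = 114695 \cdot 0 = 0$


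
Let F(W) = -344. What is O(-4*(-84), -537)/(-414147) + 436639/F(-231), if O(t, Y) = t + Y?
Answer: -60277554263/47488856 ≈ -1269.3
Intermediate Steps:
O(t, Y) = Y + t
O(-4*(-84), -537)/(-414147) + 436639/F(-231) = (-537 - 4*(-84))/(-414147) + 436639/(-344) = (-537 + 336)*(-1/414147) + 436639*(-1/344) = -201*(-1/414147) - 436639/344 = 67/138049 - 436639/344 = -60277554263/47488856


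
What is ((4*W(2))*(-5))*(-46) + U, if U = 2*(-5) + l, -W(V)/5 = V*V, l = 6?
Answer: -18404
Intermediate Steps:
W(V) = -5*V² (W(V) = -5*V*V = -5*V²)
U = -4 (U = 2*(-5) + 6 = -10 + 6 = -4)
((4*W(2))*(-5))*(-46) + U = ((4*(-5*2²))*(-5))*(-46) - 4 = ((4*(-5*4))*(-5))*(-46) - 4 = ((4*(-20))*(-5))*(-46) - 4 = -80*(-5)*(-46) - 4 = 400*(-46) - 4 = -18400 - 4 = -18404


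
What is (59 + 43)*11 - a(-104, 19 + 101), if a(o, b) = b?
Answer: 1002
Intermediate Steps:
(59 + 43)*11 - a(-104, 19 + 101) = (59 + 43)*11 - (19 + 101) = 102*11 - 1*120 = 1122 - 120 = 1002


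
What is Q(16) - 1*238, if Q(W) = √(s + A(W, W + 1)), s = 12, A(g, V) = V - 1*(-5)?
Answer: -238 + √34 ≈ -232.17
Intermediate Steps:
A(g, V) = 5 + V (A(g, V) = V + 5 = 5 + V)
Q(W) = √(18 + W) (Q(W) = √(12 + (5 + (W + 1))) = √(12 + (5 + (1 + W))) = √(12 + (6 + W)) = √(18 + W))
Q(16) - 1*238 = √(18 + 16) - 1*238 = √34 - 238 = -238 + √34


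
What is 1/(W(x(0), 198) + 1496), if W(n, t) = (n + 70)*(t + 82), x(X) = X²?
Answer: 1/21096 ≈ 4.7402e-5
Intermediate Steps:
W(n, t) = (70 + n)*(82 + t)
1/(W(x(0), 198) + 1496) = 1/((5740 + 70*198 + 82*0² + 0²*198) + 1496) = 1/((5740 + 13860 + 82*0 + 0*198) + 1496) = 1/((5740 + 13860 + 0 + 0) + 1496) = 1/(19600 + 1496) = 1/21096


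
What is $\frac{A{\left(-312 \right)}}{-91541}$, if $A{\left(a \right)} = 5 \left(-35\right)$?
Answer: $\frac{175}{91541} \approx 0.0019117$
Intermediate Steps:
$A{\left(a \right)} = -175$
$\frac{A{\left(-312 \right)}}{-91541} = - \frac{175}{-91541} = \left(-175\right) \left(- \frac{1}{91541}\right) = \frac{175}{91541}$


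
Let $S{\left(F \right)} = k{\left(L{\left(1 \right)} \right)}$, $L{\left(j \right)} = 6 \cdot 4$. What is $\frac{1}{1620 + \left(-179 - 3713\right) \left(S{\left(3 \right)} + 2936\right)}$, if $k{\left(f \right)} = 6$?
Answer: $- \frac{1}{11448644} \approx -8.7347 \cdot 10^{-8}$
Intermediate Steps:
$L{\left(j \right)} = 24$
$S{\left(F \right)} = 6$
$\frac{1}{1620 + \left(-179 - 3713\right) \left(S{\left(3 \right)} + 2936\right)} = \frac{1}{1620 + \left(-179 - 3713\right) \left(6 + 2936\right)} = \frac{1}{1620 - 11450264} = \frac{1}{-11448644} = - \frac{1}{11448644}$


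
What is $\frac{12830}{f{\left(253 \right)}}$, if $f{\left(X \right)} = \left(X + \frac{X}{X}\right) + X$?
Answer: $\frac{12830}{507} \approx 25.306$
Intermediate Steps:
$f{\left(X \right)} = 1 + 2 X$ ($f{\left(X \right)} = \left(X + 1\right) + X = \left(1 + X\right) + X = 1 + 2 X$)
$\frac{12830}{f{\left(253 \right)}} = \frac{12830}{1 + 2 \cdot 253} = \frac{12830}{1 + 506} = \frac{12830}{507}$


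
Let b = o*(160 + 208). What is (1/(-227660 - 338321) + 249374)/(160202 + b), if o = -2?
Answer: 141140945893/90254726146 ≈ 1.5638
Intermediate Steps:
b = -736 (b = -2*(160 + 208) = -2*368 = -736)
(1/(-227660 - 338321) + 249374)/(160202 + b) = (1/(-227660 - 338321) + 249374)/(160202 - 736) = (1/(-565981) + 249374)/159466 = (-1/565981 + 249374)*(1/159466) = (141140945893/565981)*(1/159466) = 141140945893/90254726146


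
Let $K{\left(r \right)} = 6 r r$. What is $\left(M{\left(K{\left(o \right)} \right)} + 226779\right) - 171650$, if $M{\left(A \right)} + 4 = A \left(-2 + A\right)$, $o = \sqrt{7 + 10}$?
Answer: $65325$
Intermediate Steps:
$o = \sqrt{17} \approx 4.1231$
$K{\left(r \right)} = 6 r^{2}$
$M{\left(A \right)} = -4 + A \left(-2 + A\right)$
$\left(M{\left(K{\left(o \right)} \right)} + 226779\right) - 171650 = \left(\left(-4 + \left(6 \left(\sqrt{17}\right)^{2}\right)^{2} - 2 \cdot 6 \left(\sqrt{17}\right)^{2}\right) + 226779\right) - 171650 = \left(\left(-4 + \left(6 \cdot 17\right)^{2} - 2 \cdot 6 \cdot 17\right) + 226779\right) - 171650 = \left(\left(-4 + 102^{2} - 204\right) + 226779\right) - 171650 = \left(\left(-4 + 10404 - 204\right) + 226779\right) - 171650 = \left(10196 + 226779\right) - 171650 = 236975 - 171650 = 65325$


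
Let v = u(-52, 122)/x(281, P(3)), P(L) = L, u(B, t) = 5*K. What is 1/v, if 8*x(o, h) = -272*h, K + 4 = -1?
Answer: 102/25 ≈ 4.0800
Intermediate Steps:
K = -5 (K = -4 - 1 = -5)
u(B, t) = -25 (u(B, t) = 5*(-5) = -25)
x(o, h) = -34*h (x(o, h) = (-272*h)/8 = -34*h)
v = 25/102 (v = -25/((-34*3)) = -25/(-102) = -25*(-1/102) = 25/102 ≈ 0.24510)
1/v = 1/(25/102) = 102/25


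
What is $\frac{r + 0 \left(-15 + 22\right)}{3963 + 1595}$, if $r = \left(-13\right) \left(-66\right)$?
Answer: $\frac{429}{2779} \approx 0.15437$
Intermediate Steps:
$r = 858$
$\frac{r + 0 \left(-15 + 22\right)}{3963 + 1595} = \frac{858 + 0 \left(-15 + 22\right)}{3963 + 1595} = \frac{858 + 0 \cdot 7}{5558} = \left(858 + 0\right) \frac{1}{5558} = 858 \cdot \frac{1}{5558} = \frac{429}{2779}$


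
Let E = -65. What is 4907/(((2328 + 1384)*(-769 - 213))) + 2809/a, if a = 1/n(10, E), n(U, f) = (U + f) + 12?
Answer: -440290844715/3645184 ≈ -1.2079e+5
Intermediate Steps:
n(U, f) = 12 + U + f
a = -1/43 (a = 1/(12 + 10 - 65) = 1/(-43) = -1/43 ≈ -0.023256)
4907/(((2328 + 1384)*(-769 - 213))) + 2809/a = 4907/(((2328 + 1384)*(-769 - 213))) + 2809/(-1/43) = 4907/((3712*(-982))) + 2809*(-43) = 4907/(-3645184) - 120787 = 4907*(-1/3645184) - 120787 = -4907/3645184 - 120787 = -440290844715/3645184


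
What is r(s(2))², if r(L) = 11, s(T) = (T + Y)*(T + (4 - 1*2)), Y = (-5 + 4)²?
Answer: 121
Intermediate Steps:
Y = 1 (Y = (-1)² = 1)
s(T) = (1 + T)*(2 + T) (s(T) = (T + 1)*(T + (4 - 1*2)) = (1 + T)*(T + (4 - 2)) = (1 + T)*(T + 2) = (1 + T)*(2 + T))
r(s(2))² = 11² = 121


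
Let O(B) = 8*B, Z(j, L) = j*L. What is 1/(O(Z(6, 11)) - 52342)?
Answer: -1/51814 ≈ -1.9300e-5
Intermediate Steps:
Z(j, L) = L*j
1/(O(Z(6, 11)) - 52342) = 1/(8*(11*6) - 52342) = 1/(8*66 - 52342) = 1/(528 - 52342) = 1/(-51814) = -1/51814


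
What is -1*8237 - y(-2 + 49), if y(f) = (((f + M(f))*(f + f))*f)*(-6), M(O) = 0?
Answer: 1237639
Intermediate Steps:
y(f) = -12*f³ (y(f) = (((f + 0)*(f + f))*f)*(-6) = ((f*(2*f))*f)*(-6) = ((2*f²)*f)*(-6) = (2*f³)*(-6) = -12*f³)
-1*8237 - y(-2 + 49) = -1*8237 - (-12)*(-2 + 49)³ = -8237 - (-12)*47³ = -8237 - (-12)*103823 = -8237 - 1*(-1245876) = -8237 + 1245876 = 1237639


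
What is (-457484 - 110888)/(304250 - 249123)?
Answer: -568372/55127 ≈ -10.310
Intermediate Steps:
(-457484 - 110888)/(304250 - 249123) = -568372/55127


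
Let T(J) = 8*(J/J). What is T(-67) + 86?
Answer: 94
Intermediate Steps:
T(J) = 8 (T(J) = 8*1 = 8)
T(-67) + 86 = 8 + 86 = 94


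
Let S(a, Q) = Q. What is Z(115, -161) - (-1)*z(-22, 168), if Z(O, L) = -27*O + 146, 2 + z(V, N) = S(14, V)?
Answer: -2983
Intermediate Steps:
z(V, N) = -2 + V
Z(O, L) = 146 - 27*O
Z(115, -161) - (-1)*z(-22, 168) = (146 - 27*115) - (-1)*(-2 - 22) = (146 - 3105) - (-1)*(-24) = -2959 - 1*24 = -2959 - 24 = -2983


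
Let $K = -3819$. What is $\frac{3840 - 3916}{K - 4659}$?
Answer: $\frac{38}{4239} \approx 0.0089644$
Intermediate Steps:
$\frac{3840 - 3916}{K - 4659} = \frac{3840 - 3916}{-3819 - 4659} = - \frac{76}{-8478} = \left(-76\right) \left(- \frac{1}{8478}\right) = \frac{38}{4239}$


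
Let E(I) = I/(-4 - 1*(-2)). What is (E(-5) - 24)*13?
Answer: -559/2 ≈ -279.50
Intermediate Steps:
E(I) = -I/2 (E(I) = I/(-4 + 2) = I/(-2) = I*(-½) = -I/2)
(E(-5) - 24)*13 = (-½*(-5) - 24)*13 = (5/2 - 24)*13 = -43/2*13 = -559/2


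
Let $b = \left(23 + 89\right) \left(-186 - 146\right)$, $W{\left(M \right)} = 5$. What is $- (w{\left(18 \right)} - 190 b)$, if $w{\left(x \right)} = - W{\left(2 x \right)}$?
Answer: $-7064955$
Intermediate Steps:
$b = -37184$ ($b = 112 \left(-332\right) = -37184$)
$w{\left(x \right)} = -5$ ($w{\left(x \right)} = \left(-1\right) 5 = -5$)
$- (w{\left(18 \right)} - 190 b) = - (-5 - -7064960) = - (-5 + 7064960) = \left(-1\right) 7064955 = -7064955$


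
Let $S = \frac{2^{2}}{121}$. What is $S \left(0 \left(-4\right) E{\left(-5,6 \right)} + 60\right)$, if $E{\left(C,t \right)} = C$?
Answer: $\frac{240}{121} \approx 1.9835$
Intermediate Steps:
$S = \frac{4}{121}$ ($S = 4 \cdot \frac{1}{121} = \frac{4}{121} \approx 0.033058$)
$S \left(0 \left(-4\right) E{\left(-5,6 \right)} + 60\right) = \frac{4 \left(0 \left(-4\right) \left(-5\right) + 60\right)}{121} = \frac{4 \left(0 \left(-5\right) + 60\right)}{121} = \frac{4 \left(0 + 60\right)}{121} = \frac{4}{121} \cdot 60 = \frac{240}{121}$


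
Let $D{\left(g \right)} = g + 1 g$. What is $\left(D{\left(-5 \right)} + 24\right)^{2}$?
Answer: $196$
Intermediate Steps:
$D{\left(g \right)} = 2 g$ ($D{\left(g \right)} = g + g = 2 g$)
$\left(D{\left(-5 \right)} + 24\right)^{2} = \left(2 \left(-5\right) + 24\right)^{2} = \left(-10 + 24\right)^{2} = 14^{2} = 196$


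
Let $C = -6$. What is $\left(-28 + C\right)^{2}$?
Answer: $1156$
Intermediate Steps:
$\left(-28 + C\right)^{2} = \left(-28 - 6\right)^{2} = \left(-34\right)^{2} = 1156$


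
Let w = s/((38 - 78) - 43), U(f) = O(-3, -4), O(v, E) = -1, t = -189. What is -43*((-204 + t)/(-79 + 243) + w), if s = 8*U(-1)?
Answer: 1346201/13612 ≈ 98.898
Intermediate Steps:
U(f) = -1
s = -8 (s = 8*(-1) = -8)
w = 8/83 (w = -8/((38 - 78) - 43) = -8/(-40 - 43) = -8/(-83) = -8*(-1/83) = 8/83 ≈ 0.096385)
-43*((-204 + t)/(-79 + 243) + w) = -43*((-204 - 189)/(-79 + 243) + 8/83) = -43*(-393/164 + 8/83) = -43*(-31307/13612) = 1346201/13612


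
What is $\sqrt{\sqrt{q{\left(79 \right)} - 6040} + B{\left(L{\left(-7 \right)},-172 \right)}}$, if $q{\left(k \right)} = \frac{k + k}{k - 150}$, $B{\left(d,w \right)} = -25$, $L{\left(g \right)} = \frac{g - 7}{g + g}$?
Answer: $\frac{\sqrt{-126025 + 71 i \sqrt{30458858}}}{71} \approx 5.3223 + 7.3025 i$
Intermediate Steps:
$L{\left(g \right)} = \frac{-7 + g}{2 g}$
$q{\left(k \right)} = \frac{2 k}{-150 + k}$
$\sqrt{\sqrt{q{\left(79 \right)} - 6040} + B{\left(L{\left(-7 \right)},-172 \right)}} = \sqrt{\sqrt{2 \cdot 79 \frac{1}{-150 + 79} - 6040} - 25} = \sqrt{\sqrt{2 \cdot 79 \frac{1}{-71} - 6040} - 25} = \sqrt{\sqrt{2 \cdot 79 \left(- \frac{1}{71}\right) - 6040} - 25} = \sqrt{\sqrt{- \frac{158}{71} - 6040} - 25} = \sqrt{\sqrt{- \frac{428998}{71}} - 25} = \sqrt{\frac{i \sqrt{30458858}}{71} - 25} = \sqrt{-25 + \frac{i \sqrt{30458858}}{71}}$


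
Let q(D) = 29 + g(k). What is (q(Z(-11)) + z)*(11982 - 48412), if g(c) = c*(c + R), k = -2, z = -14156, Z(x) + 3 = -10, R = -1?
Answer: 514428030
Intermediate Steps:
Z(x) = -13 (Z(x) = -3 - 10 = -13)
g(c) = c*(-1 + c) (g(c) = c*(c - 1) = c*(-1 + c))
q(D) = 35 (q(D) = 29 - 2*(-1 - 2) = 29 - 2*(-3) = 29 + 6 = 35)
(q(Z(-11)) + z)*(11982 - 48412) = (35 - 14156)*(11982 - 48412) = -14121*(-36430) = 514428030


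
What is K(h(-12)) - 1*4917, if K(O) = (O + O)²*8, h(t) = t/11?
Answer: -590349/121 ≈ -4878.9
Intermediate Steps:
h(t) = t/11 (h(t) = t*(1/11) = t/11)
K(O) = 32*O² (K(O) = (2*O)²*8 = (4*O²)*8 = 32*O²)
K(h(-12)) - 1*4917 = 32*((1/11)*(-12))² - 1*4917 = 32*(-12/11)² - 4917 = 32*(144/121) - 4917 = 4608/121 - 4917 = -590349/121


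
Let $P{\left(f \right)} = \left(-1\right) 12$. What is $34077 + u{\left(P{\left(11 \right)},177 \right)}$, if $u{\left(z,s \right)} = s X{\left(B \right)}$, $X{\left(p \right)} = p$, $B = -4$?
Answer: $33369$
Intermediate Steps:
$P{\left(f \right)} = -12$
$u{\left(z,s \right)} = - 4 s$ ($u{\left(z,s \right)} = s \left(-4\right) = - 4 s$)
$34077 + u{\left(P{\left(11 \right)},177 \right)} = 34077 - 708 = 33369$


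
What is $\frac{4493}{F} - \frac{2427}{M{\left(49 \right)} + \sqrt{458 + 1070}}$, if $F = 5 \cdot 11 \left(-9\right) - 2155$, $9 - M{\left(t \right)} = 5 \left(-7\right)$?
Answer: $- \frac{5933778}{22525} + \frac{809 \sqrt{382}}{68} \approx -30.905$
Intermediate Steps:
$M{\left(t \right)} = 44$ ($M{\left(t \right)} = 9 - 5 \left(-7\right) = 9 - -35 = 9 + 35 = 44$)
$F = -2650$ ($F = 55 \left(-9\right) - 2155 = -495 - 2155 = -2650$)
$\frac{4493}{F} - \frac{2427}{M{\left(49 \right)} + \sqrt{458 + 1070}} = \frac{4493}{-2650} - \frac{2427}{44 + \sqrt{458 + 1070}} = 4493 \left(- \frac{1}{2650}\right) - \frac{2427}{44 + \sqrt{1528}} = - \frac{4493}{2650} - \frac{2427}{44 + 2 \sqrt{382}}$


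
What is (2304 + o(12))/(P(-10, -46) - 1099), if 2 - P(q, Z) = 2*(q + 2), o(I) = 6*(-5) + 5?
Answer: -2279/1081 ≈ -2.1082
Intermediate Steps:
o(I) = -25 (o(I) = -30 + 5 = -25)
P(q, Z) = -2 - 2*q (P(q, Z) = 2 - 2*(q + 2) = 2 - 2*(2 + q) = 2 - (4 + 2*q) = 2 + (-4 - 2*q) = -2 - 2*q)
(2304 + o(12))/(P(-10, -46) - 1099) = (2304 - 25)/((-2 - 2*(-10)) - 1099) = 2279/((-2 + 20) - 1099) = 2279/(18 - 1099) = 2279/(-1081) = 2279*(-1/1081) = -2279/1081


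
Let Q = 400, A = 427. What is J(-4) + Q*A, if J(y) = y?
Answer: 170796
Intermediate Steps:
J(-4) + Q*A = -4 + 400*427 = -4 + 170800 = 170796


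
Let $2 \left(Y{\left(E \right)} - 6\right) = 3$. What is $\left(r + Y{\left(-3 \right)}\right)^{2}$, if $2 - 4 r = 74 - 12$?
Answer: $\frac{225}{4} \approx 56.25$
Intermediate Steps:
$Y{\left(E \right)} = \frac{15}{2}$ ($Y{\left(E \right)} = 6 + \frac{1}{2} \cdot 3 = 6 + \frac{3}{2} = \frac{15}{2}$)
$r = -15$ ($r = \frac{1}{2} - \frac{74 - 12}{4} = \frac{1}{2} - \frac{31}{2} = -15$)
$\left(r + Y{\left(-3 \right)}\right)^{2} = \left(-15 + \frac{15}{2}\right)^{2} = \left(- \frac{15}{2}\right)^{2} = \frac{225}{4}$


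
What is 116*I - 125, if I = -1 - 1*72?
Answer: -8593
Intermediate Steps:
I = -73 (I = -1 - 72 = -73)
116*I - 125 = 116*(-73) - 125 = -8468 - 125 = -8593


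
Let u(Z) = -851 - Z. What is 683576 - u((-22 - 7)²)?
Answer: 685268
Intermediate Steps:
683576 - u((-22 - 7)²) = 683576 - (-851 - (-22 - 7)²) = 683576 - (-851 - 1*(-29)²) = 683576 - (-851 - 1*841) = 683576 - (-851 - 841) = 683576 - 1*(-1692) = 683576 + 1692 = 685268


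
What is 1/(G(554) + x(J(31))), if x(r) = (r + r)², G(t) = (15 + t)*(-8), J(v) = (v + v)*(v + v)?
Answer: 1/59100792 ≈ 1.6920e-8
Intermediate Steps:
J(v) = 4*v² (J(v) = (2*v)*(2*v) = 4*v²)
G(t) = -120 - 8*t
x(r) = 4*r² (x(r) = (2*r)² = 4*r²)
1/(G(554) + x(J(31))) = 1/((-120 - 8*554) + 4*(4*31²)²) = 1/((-120 - 4432) + 4*(4*961)²) = 1/(-4552 + 4*3844²) = 1/(-4552 + 4*14776336) = 1/(-4552 + 59105344) = 1/59100792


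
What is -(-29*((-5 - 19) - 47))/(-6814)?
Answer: 2059/6814 ≈ 0.30217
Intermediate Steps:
-(-29*((-5 - 19) - 47))/(-6814) = -(-29*(-24 - 47))*(-1)/6814 = -(-29*(-71))*(-1)/6814 = -2059*(-1)/6814 = -1*(-2059/6814) = 2059/6814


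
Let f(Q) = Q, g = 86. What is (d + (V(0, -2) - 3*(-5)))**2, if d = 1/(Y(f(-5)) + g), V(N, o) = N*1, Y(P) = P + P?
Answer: 1301881/5776 ≈ 225.40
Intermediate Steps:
Y(P) = 2*P
V(N, o) = N
d = 1/76 (d = 1/(2*(-5) + 86) = 1/(-10 + 86) = 1/76 ≈ 0.013158)
(d + (V(0, -2) - 3*(-5)))**2 = (1/76 + (0 - 3*(-5)))**2 = (1/76 + (0 + 15))**2 = (1/76 + 15)**2 = (1141/76)**2 = 1301881/5776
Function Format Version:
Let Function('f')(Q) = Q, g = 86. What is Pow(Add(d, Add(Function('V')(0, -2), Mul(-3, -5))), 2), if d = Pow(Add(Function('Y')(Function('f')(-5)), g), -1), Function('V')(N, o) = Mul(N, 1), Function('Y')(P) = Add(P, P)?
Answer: Rational(1301881, 5776) ≈ 225.40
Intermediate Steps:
Function('Y')(P) = Mul(2, P)
Function('V')(N, o) = N
d = Rational(1, 76) (d = Pow(Add(Mul(2, -5), 86), -1) = Pow(Add(-10, 86), -1) = Pow(76, -1) = Rational(1, 76) ≈ 0.013158)
Pow(Add(d, Add(Function('V')(0, -2), Mul(-3, -5))), 2) = Pow(Add(Rational(1, 76), Add(0, Mul(-3, -5))), 2) = Pow(Add(Rational(1, 76), Add(0, 15)), 2) = Pow(Add(Rational(1, 76), 15), 2) = Pow(Rational(1141, 76), 2) = Rational(1301881, 5776)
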